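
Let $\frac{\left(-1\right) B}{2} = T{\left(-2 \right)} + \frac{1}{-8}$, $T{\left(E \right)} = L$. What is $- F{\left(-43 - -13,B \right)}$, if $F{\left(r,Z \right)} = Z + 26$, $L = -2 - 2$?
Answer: $- \frac{137}{4} \approx -34.25$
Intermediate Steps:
$L = -4$
$T{\left(E \right)} = -4$
$B = \frac{33}{4}$ ($B = - 2 \left(-4 + \frac{1}{-8}\right) = - 2 \left(-4 - \frac{1}{8}\right) = \left(-2\right) \left(- \frac{33}{8}\right) = \frac{33}{4} \approx 8.25$)
$F{\left(r,Z \right)} = 26 + Z$
$- F{\left(-43 - -13,B \right)} = - (26 + \frac{33}{4}) = \left(-1\right) \frac{137}{4} = - \frac{137}{4}$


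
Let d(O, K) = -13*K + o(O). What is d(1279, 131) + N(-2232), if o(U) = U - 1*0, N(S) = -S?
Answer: 1808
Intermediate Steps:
o(U) = U (o(U) = U + 0 = U)
d(O, K) = O - 13*K (d(O, K) = -13*K + O = O - 13*K)
d(1279, 131) + N(-2232) = (1279 - 13*131) - 1*(-2232) = (1279 - 1703) + 2232 = -424 + 2232 = 1808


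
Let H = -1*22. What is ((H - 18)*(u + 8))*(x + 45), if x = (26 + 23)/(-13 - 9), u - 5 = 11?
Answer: -451680/11 ≈ -41062.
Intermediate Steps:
u = 16 (u = 5 + 11 = 16)
H = -22
x = -49/22 (x = 49/(-22) = 49*(-1/22) = -49/22 ≈ -2.2273)
((H - 18)*(u + 8))*(x + 45) = ((-22 - 18)*(16 + 8))*(-49/22 + 45) = -40*24*(941/22) = -960*941/22 = -451680/11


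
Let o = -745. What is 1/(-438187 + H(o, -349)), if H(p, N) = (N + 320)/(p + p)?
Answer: -1490/652898601 ≈ -2.2821e-6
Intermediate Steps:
H(p, N) = (320 + N)/(2*p) (H(p, N) = (320 + N)/((2*p)) = (320 + N)*(1/(2*p)) = (320 + N)/(2*p))
1/(-438187 + H(o, -349)) = 1/(-438187 + (½)*(320 - 349)/(-745)) = 1/(-438187 + (½)*(-1/745)*(-29)) = 1/(-438187 + 29/1490) = 1/(-652898601/1490) = -1490/652898601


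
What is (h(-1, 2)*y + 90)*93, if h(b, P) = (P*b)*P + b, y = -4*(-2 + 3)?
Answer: 10230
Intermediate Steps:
y = -4 (y = -4*1 = -4)
h(b, P) = b + b*P² (h(b, P) = b*P² + b = b + b*P²)
(h(-1, 2)*y + 90)*93 = (-(1 + 2²)*(-4) + 90)*93 = (-(1 + 4)*(-4) + 90)*93 = (-1*5*(-4) + 90)*93 = (-5*(-4) + 90)*93 = (20 + 90)*93 = 110*93 = 10230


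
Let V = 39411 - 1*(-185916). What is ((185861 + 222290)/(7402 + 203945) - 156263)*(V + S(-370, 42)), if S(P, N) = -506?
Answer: -7424782794598310/211347 ≈ -3.5131e+10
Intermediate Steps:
V = 225327 (V = 39411 + 185916 = 225327)
((185861 + 222290)/(7402 + 203945) - 156263)*(V + S(-370, 42)) = ((185861 + 222290)/(7402 + 203945) - 156263)*(225327 - 506) = (408151/211347 - 156263)*224821 = -33025308110/211347*224821 = -7424782794598310/211347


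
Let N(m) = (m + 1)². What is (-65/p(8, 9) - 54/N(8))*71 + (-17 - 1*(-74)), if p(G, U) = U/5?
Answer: -22988/9 ≈ -2554.2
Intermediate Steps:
p(G, U) = U/5 (p(G, U) = U*(⅕) = U/5)
N(m) = (1 + m)²
(-65/p(8, 9) - 54/N(8))*71 + (-17 - 1*(-74)) = (-65/((⅕)*9) - 54/(1 + 8)²)*71 + (-17 - 1*(-74)) = (-65/9/5 - 54/(9²))*71 + (-17 + 74) = (-65*5/9 - 54/81)*71 + 57 = (-325/9 - 54*1/81)*71 + 57 = (-325/9 - ⅔)*71 + 57 = -331/9*71 + 57 = -23501/9 + 57 = -22988/9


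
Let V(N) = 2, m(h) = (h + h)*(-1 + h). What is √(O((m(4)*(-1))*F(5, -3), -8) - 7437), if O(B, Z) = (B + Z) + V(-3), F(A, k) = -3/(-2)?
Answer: 3*I*√831 ≈ 86.481*I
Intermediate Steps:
F(A, k) = 3/2 (F(A, k) = -3*(-½) = 3/2)
m(h) = 2*h*(-1 + h) (m(h) = (2*h)*(-1 + h) = 2*h*(-1 + h))
O(B, Z) = 2 + B + Z (O(B, Z) = (B + Z) + 2 = 2 + B + Z)
√(O((m(4)*(-1))*F(5, -3), -8) - 7437) = √((2 + ((2*4*(-1 + 4))*(-1))*(3/2) - 8) - 7437) = √((2 + ((2*4*3)*(-1))*(3/2) - 8) - 7437) = √((2 + (24*(-1))*(3/2) - 8) - 7437) = √((2 - 24*3/2 - 8) - 7437) = √((2 - 36 - 8) - 7437) = √(-42 - 7437) = √(-7479) = 3*I*√831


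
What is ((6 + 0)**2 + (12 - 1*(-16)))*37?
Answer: 2368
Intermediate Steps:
((6 + 0)**2 + (12 - 1*(-16)))*37 = (6**2 + (12 + 16))*37 = (36 + 28)*37 = 64*37 = 2368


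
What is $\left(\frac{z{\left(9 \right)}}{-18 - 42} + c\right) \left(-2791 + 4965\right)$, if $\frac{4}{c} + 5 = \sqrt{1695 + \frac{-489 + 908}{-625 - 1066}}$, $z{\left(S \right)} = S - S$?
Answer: $- \frac{8696 \sqrt{1691}}{- \sqrt{2865826} + 5 \sqrt{1691}} \approx 240.44$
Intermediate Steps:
$z{\left(S \right)} = 0$
$c = \frac{4}{-5 + \frac{\sqrt{4846111766}}{1691}}$ ($c = \frac{4}{-5 + \sqrt{1695 + \frac{-489 + 908}{-625 - 1066}}} = \frac{4}{-5 + \sqrt{1695 + \frac{419}{-1691}}} = \frac{4}{-5 + \sqrt{1695 + 419 \left(- \frac{1}{1691}\right)}} = \frac{4}{-5 + \sqrt{1695 - \frac{419}{1691}}} = \frac{4}{-5 + \sqrt{\frac{2865826}{1691}}} = \frac{4}{-5 + \frac{\sqrt{4846111766}}{1691}} \approx 0.1106$)
$\left(\frac{z{\left(9 \right)}}{-18 - 42} + c\right) \left(-2791 + 4965\right) = \left(\frac{0}{-18 - 42} - \frac{4 \sqrt{1691}}{- \sqrt{2865826} + 5 \sqrt{1691}}\right) \left(-2791 + 4965\right) = \left(\frac{0}{-60} - \frac{4 \sqrt{1691}}{- \sqrt{2865826} + 5 \sqrt{1691}}\right) 2174 = \left(0 \left(- \frac{1}{60}\right) - \frac{4 \sqrt{1691}}{- \sqrt{2865826} + 5 \sqrt{1691}}\right) 2174 = \left(0 - \frac{4 \sqrt{1691}}{- \sqrt{2865826} + 5 \sqrt{1691}}\right) 2174 = - \frac{4 \sqrt{1691}}{- \sqrt{2865826} + 5 \sqrt{1691}} \cdot 2174 = - \frac{8696 \sqrt{1691}}{- \sqrt{2865826} + 5 \sqrt{1691}}$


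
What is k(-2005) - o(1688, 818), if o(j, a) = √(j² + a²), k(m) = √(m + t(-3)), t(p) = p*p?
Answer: -2*√879617 + 2*I*√499 ≈ -1875.8 + 44.677*I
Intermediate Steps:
t(p) = p²
k(m) = √(9 + m) (k(m) = √(m + (-3)²) = √(m + 9) = √(9 + m))
o(j, a) = √(a² + j²)
k(-2005) - o(1688, 818) = √(9 - 2005) - √(818² + 1688²) = √(-1996) - √(669124 + 2849344) = 2*I*√499 - √3518468 = 2*I*√499 - 2*√879617 = -2*√879617 + 2*I*√499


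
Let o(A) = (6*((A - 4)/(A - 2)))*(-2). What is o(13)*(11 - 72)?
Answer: 6588/11 ≈ 598.91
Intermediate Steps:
o(A) = -12*(-4 + A)/(-2 + A) (o(A) = (6*((-4 + A)/(-2 + A)))*(-2) = (6*(-4 + A)/(-2 + A))*(-2) = -12*(-4 + A)/(-2 + A))
o(13)*(11 - 72) = (12*(4 - 1*13)/(-2 + 13))*(11 - 72) = (12*(4 - 13)/11)*(-61) = (12*(1/11)*(-9))*(-61) = -108/11*(-61) = 6588/11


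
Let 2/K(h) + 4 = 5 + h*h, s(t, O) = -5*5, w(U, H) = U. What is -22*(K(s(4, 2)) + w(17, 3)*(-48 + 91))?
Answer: -5033688/313 ≈ -16082.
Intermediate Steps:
s(t, O) = -25
K(h) = 2/(1 + h²) (K(h) = 2/(-4 + (5 + h*h)) = 2/(-4 + (5 + h²)) = 2/(1 + h²))
-22*(K(s(4, 2)) + w(17, 3)*(-48 + 91)) = -22*(2/(1 + (-25)²) + 17*(-48 + 91)) = -22*(2/(1 + 625) + 17*43) = -22*(2/626 + 731) = -22*(2*(1/626) + 731) = -22*(1/313 + 731) = -22*228804/313 = -5033688/313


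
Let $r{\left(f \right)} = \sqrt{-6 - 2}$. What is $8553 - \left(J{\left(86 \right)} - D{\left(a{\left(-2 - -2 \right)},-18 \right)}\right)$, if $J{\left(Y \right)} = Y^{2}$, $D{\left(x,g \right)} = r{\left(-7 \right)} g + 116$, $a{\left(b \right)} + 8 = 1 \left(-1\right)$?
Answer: $1273 - 36 i \sqrt{2} \approx 1273.0 - 50.912 i$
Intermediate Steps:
$r{\left(f \right)} = 2 i \sqrt{2}$ ($r{\left(f \right)} = \sqrt{-8} = 2 i \sqrt{2}$)
$a{\left(b \right)} = -9$ ($a{\left(b \right)} = -8 + 1 \left(-1\right) = -8 - 1 = -9$)
$D{\left(x,g \right)} = 116 + 2 i g \sqrt{2}$ ($D{\left(x,g \right)} = 2 i \sqrt{2} g + 116 = 2 i g \sqrt{2} + 116 = 116 + 2 i g \sqrt{2}$)
$8553 - \left(J{\left(86 \right)} - D{\left(a{\left(-2 - -2 \right)},-18 \right)}\right) = 8553 - \left(86^{2} - \left(116 + 2 i \left(-18\right) \sqrt{2}\right)\right) = 8553 - \left(7396 - \left(116 - 36 i \sqrt{2}\right)\right) = 8553 - \left(7280 + 36 i \sqrt{2}\right) = 1273 - 36 i \sqrt{2}$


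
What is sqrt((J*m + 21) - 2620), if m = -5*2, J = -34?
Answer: 3*I*sqrt(251) ≈ 47.529*I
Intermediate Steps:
m = -10
sqrt((J*m + 21) - 2620) = sqrt((-34*(-10) + 21) - 2620) = sqrt((340 + 21) - 2620) = sqrt(361 - 2620) = sqrt(-2259) = 3*I*sqrt(251)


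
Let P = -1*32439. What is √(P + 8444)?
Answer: I*√23995 ≈ 154.9*I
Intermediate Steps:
P = -32439
√(P + 8444) = √(-32439 + 8444) = √(-23995) = I*√23995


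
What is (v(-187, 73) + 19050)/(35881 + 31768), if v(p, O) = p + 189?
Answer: 19052/67649 ≈ 0.28163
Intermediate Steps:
v(p, O) = 189 + p
(v(-187, 73) + 19050)/(35881 + 31768) = ((189 - 187) + 19050)/(35881 + 31768) = (2 + 19050)/67649 = 19052*(1/67649) = 19052/67649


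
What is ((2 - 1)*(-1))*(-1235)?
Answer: 1235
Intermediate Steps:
((2 - 1)*(-1))*(-1235) = (1*(-1))*(-1235) = -1*(-1235) = 1235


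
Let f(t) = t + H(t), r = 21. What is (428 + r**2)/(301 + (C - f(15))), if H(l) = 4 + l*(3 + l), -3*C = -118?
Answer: 237/14 ≈ 16.929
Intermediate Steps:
C = 118/3 (C = -1/3*(-118) = 118/3 ≈ 39.333)
f(t) = 4 + t**2 + 4*t (f(t) = t + (4 + t**2 + 3*t) = 4 + t**2 + 4*t)
(428 + r**2)/(301 + (C - f(15))) = (428 + 21**2)/(301 + (118/3 - (4 + 15**2 + 4*15))) = (428 + 441)/(301 + (118/3 - (4 + 225 + 60))) = 869/(301 + (118/3 - 1*289)) = 869/(301 + (118/3 - 289)) = 869/(301 - 749/3) = 869/(154/3) = 869*(3/154) = 237/14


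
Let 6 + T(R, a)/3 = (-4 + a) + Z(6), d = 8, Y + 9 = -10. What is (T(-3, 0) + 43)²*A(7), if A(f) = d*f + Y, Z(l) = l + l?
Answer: 88837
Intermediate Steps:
Y = -19 (Y = -9 - 10 = -19)
Z(l) = 2*l
T(R, a) = 6 + 3*a (T(R, a) = -18 + 3*((-4 + a) + 2*6) = -18 + 3*((-4 + a) + 12) = -18 + 3*(8 + a) = -18 + (24 + 3*a) = 6 + 3*a)
A(f) = -19 + 8*f (A(f) = 8*f - 19 = -19 + 8*f)
(T(-3, 0) + 43)²*A(7) = ((6 + 3*0) + 43)²*(-19 + 8*7) = ((6 + 0) + 43)²*(-19 + 56) = (6 + 43)²*37 = 49²*37 = 2401*37 = 88837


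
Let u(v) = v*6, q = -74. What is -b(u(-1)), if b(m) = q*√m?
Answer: 74*I*√6 ≈ 181.26*I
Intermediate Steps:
u(v) = 6*v
b(m) = -74*√m
-b(u(-1)) = -(-74)*√(6*(-1)) = -(-74)*√(-6) = -(-74)*I*√6 = 74*I*√6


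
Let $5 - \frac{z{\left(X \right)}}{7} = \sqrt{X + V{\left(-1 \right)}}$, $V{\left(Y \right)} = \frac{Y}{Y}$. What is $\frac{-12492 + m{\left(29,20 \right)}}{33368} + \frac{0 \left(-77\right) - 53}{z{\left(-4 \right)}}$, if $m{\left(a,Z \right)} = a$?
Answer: $- \frac{2821317}{1635032} - \frac{53 i \sqrt{3}}{196} \approx -1.7255 - 0.46836 i$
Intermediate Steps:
$V{\left(Y \right)} = 1$
$z{\left(X \right)} = 35 - 7 \sqrt{1 + X}$ ($z{\left(X \right)} = 35 - 7 \sqrt{X + 1} = 35 - 7 \sqrt{1 + X}$)
$\frac{-12492 + m{\left(29,20 \right)}}{33368} + \frac{0 \left(-77\right) - 53}{z{\left(-4 \right)}} = \frac{-12492 + 29}{33368} + \frac{0 \left(-77\right) - 53}{35 - 7 \sqrt{1 - 4}} = \left(-12463\right) \frac{1}{33368} + \frac{0 - 53}{35 - 7 \sqrt{-3}} = - \frac{12463}{33368} - \frac{53}{35 - 7 i \sqrt{3}}$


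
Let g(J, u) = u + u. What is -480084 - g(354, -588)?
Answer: -478908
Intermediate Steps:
g(J, u) = 2*u
-480084 - g(354, -588) = -480084 - 2*(-588) = -480084 - 1*(-1176) = -480084 + 1176 = -478908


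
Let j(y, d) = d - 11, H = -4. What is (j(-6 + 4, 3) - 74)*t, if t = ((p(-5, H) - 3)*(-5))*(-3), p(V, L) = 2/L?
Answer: 4305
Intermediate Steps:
j(y, d) = -11 + d
t = -105/2 (t = ((2/(-4) - 3)*(-5))*(-3) = ((2*(-1/4) - 3)*(-5))*(-3) = ((-1/2 - 3)*(-5))*(-3) = -7/2*(-5)*(-3) = (35/2)*(-3) = -105/2 ≈ -52.500)
(j(-6 + 4, 3) - 74)*t = ((-11 + 3) - 74)*(-105/2) = (-8 - 74)*(-105/2) = -82*(-105/2) = 4305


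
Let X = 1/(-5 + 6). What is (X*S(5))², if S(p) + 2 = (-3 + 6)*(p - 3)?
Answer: 16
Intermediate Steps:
X = 1 (X = 1/1 = 1)
S(p) = -11 + 3*p (S(p) = -2 + (-3 + 6)*(p - 3) = -2 + 3*(-3 + p) = -2 + (-9 + 3*p) = -11 + 3*p)
(X*S(5))² = (1*(-11 + 3*5))² = (1*(-11 + 15))² = (1*4)² = 4² = 16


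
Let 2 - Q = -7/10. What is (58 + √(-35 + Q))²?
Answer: (580 + I*√3230)²/100 ≈ 3331.7 + 659.26*I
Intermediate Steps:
Q = 27/10 (Q = 2 - (-7)/10 = 2 - 1*(-7/10) = 2 + 7/10 = 27/10 ≈ 2.7000)
(58 + √(-35 + Q))² = (58 + √(-35 + 27/10))² = (58 + √(-323/10))² = (58 + I*√3230/10)²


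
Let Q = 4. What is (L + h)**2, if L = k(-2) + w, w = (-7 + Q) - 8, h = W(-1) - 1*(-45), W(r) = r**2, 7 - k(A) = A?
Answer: 1936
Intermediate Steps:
k(A) = 7 - A
h = 46 (h = (-1)**2 - 1*(-45) = 1 + 45 = 46)
w = -11 (w = (-7 + 4) - 8 = -3 - 8 = -11)
L = -2 (L = (7 - 1*(-2)) - 11 = (7 + 2) - 11 = 9 - 11 = -2)
(L + h)**2 = (-2 + 46)**2 = 44**2 = 1936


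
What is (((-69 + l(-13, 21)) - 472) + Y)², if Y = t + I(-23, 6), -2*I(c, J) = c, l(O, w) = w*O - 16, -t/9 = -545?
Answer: 66797929/4 ≈ 1.6699e+7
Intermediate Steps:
t = 4905 (t = -9*(-545) = 4905)
l(O, w) = -16 + O*w (l(O, w) = O*w - 16 = -16 + O*w)
I(c, J) = -c/2
Y = 9833/2 (Y = 4905 - ½*(-23) = 4905 + 23/2 = 9833/2 ≈ 4916.5)
(((-69 + l(-13, 21)) - 472) + Y)² = (((-69 + (-16 - 13*21)) - 472) + 9833/2)² = (((-69 + (-16 - 273)) - 472) + 9833/2)² = (((-69 - 289) - 472) + 9833/2)² = ((-358 - 472) + 9833/2)² = (-830 + 9833/2)² = (8173/2)² = 66797929/4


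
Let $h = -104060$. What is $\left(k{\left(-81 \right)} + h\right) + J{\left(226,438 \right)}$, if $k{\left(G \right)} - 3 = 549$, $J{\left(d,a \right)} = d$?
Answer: $-103282$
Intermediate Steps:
$k{\left(G \right)} = 552$ ($k{\left(G \right)} = 3 + 549 = 552$)
$\left(k{\left(-81 \right)} + h\right) + J{\left(226,438 \right)} = \left(552 - 104060\right) + 226 = -103508 + 226 = -103282$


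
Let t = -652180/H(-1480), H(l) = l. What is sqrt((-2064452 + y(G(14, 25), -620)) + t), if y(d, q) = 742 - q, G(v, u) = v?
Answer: I*sqrt(11295067774)/74 ≈ 1436.2*I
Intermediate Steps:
t = 32609/74 (t = -652180/(-1480) = -652180*(-1/1480) = 32609/74 ≈ 440.66)
sqrt((-2064452 + y(G(14, 25), -620)) + t) = sqrt((-2064452 + (742 - 1*(-620))) + 32609/74) = sqrt((-2064452 + (742 + 620)) + 32609/74) = sqrt((-2064452 + 1362) + 32609/74) = sqrt(-2063090 + 32609/74) = sqrt(-152636051/74) = I*sqrt(11295067774)/74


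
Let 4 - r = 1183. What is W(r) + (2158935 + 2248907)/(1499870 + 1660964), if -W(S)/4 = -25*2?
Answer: 318287321/1580417 ≈ 201.39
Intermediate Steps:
r = -1179 (r = 4 - 1*1183 = 4 - 1183 = -1179)
W(S) = 200 (W(S) = -(-100)*2 = -4*(-50) = 200)
W(r) + (2158935 + 2248907)/(1499870 + 1660964) = 200 + (2158935 + 2248907)/(1499870 + 1660964) = 200 + 4407842/3160834 = 200 + 4407842*(1/3160834) = 200 + 2203921/1580417 = 318287321/1580417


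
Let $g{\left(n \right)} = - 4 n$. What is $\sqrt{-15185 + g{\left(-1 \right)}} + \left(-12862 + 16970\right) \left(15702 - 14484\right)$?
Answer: $5003544 + i \sqrt{15181} \approx 5.0035 \cdot 10^{6} + 123.21 i$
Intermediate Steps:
$\sqrt{-15185 + g{\left(-1 \right)}} + \left(-12862 + 16970\right) \left(15702 - 14484\right) = \sqrt{-15185 - -4} + \left(-12862 + 16970\right) \left(15702 - 14484\right) = \sqrt{-15185 + 4} + 4108 \cdot 1218 = \sqrt{-15181} + 5003544 = i \sqrt{15181} + 5003544 = 5003544 + i \sqrt{15181}$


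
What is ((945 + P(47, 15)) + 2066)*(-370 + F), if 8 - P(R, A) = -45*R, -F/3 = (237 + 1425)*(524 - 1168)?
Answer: 16483292276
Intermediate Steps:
F = 3210984 (F = -3*(237 + 1425)*(524 - 1168) = -4986*(-644) = -3*(-1070328) = 3210984)
P(R, A) = 8 + 45*R (P(R, A) = 8 - (-45)*R = 8 + 45*R)
((945 + P(47, 15)) + 2066)*(-370 + F) = ((945 + (8 + 45*47)) + 2066)*(-370 + 3210984) = ((945 + (8 + 2115)) + 2066)*3210614 = ((945 + 2123) + 2066)*3210614 = (3068 + 2066)*3210614 = 5134*3210614 = 16483292276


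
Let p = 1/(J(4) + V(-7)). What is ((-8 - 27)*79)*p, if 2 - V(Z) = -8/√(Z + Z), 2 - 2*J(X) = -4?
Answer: -96775/207 - 11060*I*√14/207 ≈ -467.51 - 199.92*I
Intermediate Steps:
J(X) = 3 (J(X) = 1 - ½*(-4) = 1 + 2 = 3)
V(Z) = 2 + 4*√2/√Z (V(Z) = 2 - (-8)/(√(Z + Z)) = 2 - (-8)/(√(2*Z)) = 2 - (-8)/(√2*√Z) = 2 - (-8)*√2/(2*√Z) = 2 - (-4)*√2/√Z = 2 + 4*√2/√Z)
p = 1/(5 - 4*I*√14/7) (p = 1/(3 + (2 + 4*√2/√(-7))) = 1/(3 + (2 + 4*√2*(-I*√7/7))) = 1/(3 + (2 - 4*I*√14/7)) = 1/(5 - 4*I*√14/7) ≈ 0.16908 + 0.072303*I)
((-8 - 27)*79)*p = ((-8 - 27)*79)*(35/207 + 4*I*√14/207) = (-35*79)*(35/207 + 4*I*√14/207) = -2765*(35/207 + 4*I*√14/207) = -96775/207 - 11060*I*√14/207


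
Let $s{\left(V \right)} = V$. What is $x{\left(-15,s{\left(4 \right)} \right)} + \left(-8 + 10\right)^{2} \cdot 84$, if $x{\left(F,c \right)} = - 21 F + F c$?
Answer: $591$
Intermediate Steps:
$x{\left(-15,s{\left(4 \right)} \right)} + \left(-8 + 10\right)^{2} \cdot 84 = - 15 \left(-21 + 4\right) + \left(-8 + 10\right)^{2} \cdot 84 = \left(-15\right) \left(-17\right) + 2^{2} \cdot 84 = 255 + 4 \cdot 84 = 255 + 336 = 591$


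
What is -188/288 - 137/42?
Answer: -1973/504 ≈ -3.9147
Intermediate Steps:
-188/288 - 137/42 = -188*1/288 - 137*1/42 = -47/72 - 137/42 = -1973/504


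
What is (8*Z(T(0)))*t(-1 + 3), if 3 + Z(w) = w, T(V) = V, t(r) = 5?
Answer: -120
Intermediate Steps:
Z(w) = -3 + w
(8*Z(T(0)))*t(-1 + 3) = (8*(-3 + 0))*5 = (8*(-3))*5 = -24*5 = -120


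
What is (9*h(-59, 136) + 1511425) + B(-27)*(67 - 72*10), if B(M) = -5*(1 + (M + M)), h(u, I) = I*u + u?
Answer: 1265633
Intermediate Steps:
h(u, I) = u + I*u
B(M) = -5 - 10*M (B(M) = -5*(1 + 2*M) = -5 - 10*M)
(9*h(-59, 136) + 1511425) + B(-27)*(67 - 72*10) = (9*(-59*(1 + 136)) + 1511425) + (-5 - 10*(-27))*(67 - 72*10) = (9*(-59*137) + 1511425) + (-5 + 270)*(67 - 720) = (9*(-8083) + 1511425) + 265*(-653) = (-72747 + 1511425) - 173045 = 1438678 - 173045 = 1265633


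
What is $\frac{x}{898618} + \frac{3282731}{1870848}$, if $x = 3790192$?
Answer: $\frac{717199592041}{120084120576} \approx 5.9725$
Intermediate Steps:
$\frac{x}{898618} + \frac{3282731}{1870848} = \frac{3790192}{898618} + \frac{3282731}{1870848} = 3790192 \cdot \frac{1}{898618} + 3282731 \cdot \frac{1}{1870848} = \frac{270728}{64187} + \frac{3282731}{1870848} = \frac{717199592041}{120084120576}$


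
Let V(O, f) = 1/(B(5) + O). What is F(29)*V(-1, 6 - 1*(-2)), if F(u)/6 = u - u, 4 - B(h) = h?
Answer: 0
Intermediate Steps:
B(h) = 4 - h
F(u) = 0 (F(u) = 6*(u - u) = 6*0 = 0)
V(O, f) = 1/(-1 + O) (V(O, f) = 1/((4 - 1*5) + O) = 1/((4 - 5) + O) = 1/(-1 + O))
F(29)*V(-1, 6 - 1*(-2)) = 0/(-1 - 1) = 0/(-2) = 0*(-½) = 0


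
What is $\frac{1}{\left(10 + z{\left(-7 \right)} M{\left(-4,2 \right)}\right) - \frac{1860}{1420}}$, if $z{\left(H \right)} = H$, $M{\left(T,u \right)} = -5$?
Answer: $\frac{71}{3102} \approx 0.022888$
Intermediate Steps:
$\frac{1}{\left(10 + z{\left(-7 \right)} M{\left(-4,2 \right)}\right) - \frac{1860}{1420}} = \frac{1}{\left(10 - -35\right) - \frac{1860}{1420}} = \frac{1}{\left(10 + 35\right) - \frac{93}{71}} = \frac{1}{45 - \frac{93}{71}} = \frac{1}{\frac{3102}{71}} = \frac{71}{3102}$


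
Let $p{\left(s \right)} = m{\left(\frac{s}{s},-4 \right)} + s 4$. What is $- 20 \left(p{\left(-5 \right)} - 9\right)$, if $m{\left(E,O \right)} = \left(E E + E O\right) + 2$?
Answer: $600$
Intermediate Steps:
$m{\left(E,O \right)} = 2 + E^{2} + E O$ ($m{\left(E,O \right)} = \left(E^{2} + E O\right) + 2 = 2 + E^{2} + E O$)
$p{\left(s \right)} = -1 + 4 s$ ($p{\left(s \right)} = \left(2 + \left(\frac{s}{s}\right)^{2} + \frac{s}{s} \left(-4\right)\right) + s 4 = \left(2 + 1^{2} + 1 \left(-4\right)\right) + 4 s = \left(2 + 1 - 4\right) + 4 s = -1 + 4 s$)
$- 20 \left(p{\left(-5 \right)} - 9\right) = - 20 \left(\left(-1 + 4 \left(-5\right)\right) - 9\right) = - 20 \left(\left(-1 - 20\right) - 9\right) = - 20 \left(-21 - 9\right) = \left(-20\right) \left(-30\right) = 600$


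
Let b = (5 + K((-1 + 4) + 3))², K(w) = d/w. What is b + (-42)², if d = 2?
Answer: 16132/9 ≈ 1792.4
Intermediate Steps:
K(w) = 2/w
b = 256/9 (b = (5 + 2/((-1 + 4) + 3))² = (5 + 2/(3 + 3))² = (5 + 2/6)² = (5 + 2*(⅙))² = (5 + ⅓)² = (16/3)² = 256/9 ≈ 28.444)
b + (-42)² = 256/9 + (-42)² = 256/9 + 1764 = 16132/9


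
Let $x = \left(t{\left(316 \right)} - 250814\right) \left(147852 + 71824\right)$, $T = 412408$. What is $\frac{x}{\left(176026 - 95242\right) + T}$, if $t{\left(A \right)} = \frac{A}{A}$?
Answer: $- \frac{13774399147}{123298} \approx -1.1172 \cdot 10^{5}$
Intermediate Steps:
$t{\left(A \right)} = 1$
$x = -55097596588$ ($x = \left(1 - 250814\right) \left(147852 + 71824\right) = \left(-250813\right) 219676 = -55097596588$)
$\frac{x}{\left(176026 - 95242\right) + T} = - \frac{55097596588}{\left(176026 - 95242\right) + 412408} = - \frac{55097596588}{80784 + 412408} = - \frac{55097596588}{493192} = \left(-55097596588\right) \frac{1}{493192} = - \frac{13774399147}{123298}$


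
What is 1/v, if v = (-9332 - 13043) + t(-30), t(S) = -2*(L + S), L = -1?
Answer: -1/22313 ≈ -4.4817e-5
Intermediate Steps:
t(S) = 2 - 2*S (t(S) = -2*(-1 + S) = 2 - 2*S)
v = -22313 (v = (-9332 - 13043) + (2 - 2*(-30)) = -22375 + (2 + 60) = -22375 + 62 = -22313)
1/v = 1/(-22313) = -1/22313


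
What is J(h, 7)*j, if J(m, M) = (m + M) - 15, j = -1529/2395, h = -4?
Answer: 18348/2395 ≈ 7.6610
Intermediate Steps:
j = -1529/2395 (j = -1529*1/2395 = -1529/2395 ≈ -0.63841)
J(m, M) = -15 + M + m (J(m, M) = (M + m) - 15 = -15 + M + m)
J(h, 7)*j = (-15 + 7 - 4)*(-1529/2395) = -12*(-1529/2395) = 18348/2395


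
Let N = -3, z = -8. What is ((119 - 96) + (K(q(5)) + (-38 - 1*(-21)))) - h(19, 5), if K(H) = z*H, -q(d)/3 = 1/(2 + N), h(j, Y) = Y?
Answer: -23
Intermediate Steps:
q(d) = 3 (q(d) = -3/(2 - 3) = -3/(-1) = -3*(-1) = 3)
K(H) = -8*H
((119 - 96) + (K(q(5)) + (-38 - 1*(-21)))) - h(19, 5) = ((119 - 96) + (-8*3 + (-38 - 1*(-21)))) - 1*5 = (23 + (-24 + (-38 + 21))) - 5 = (23 + (-24 - 17)) - 5 = (23 - 41) - 5 = -18 - 5 = -23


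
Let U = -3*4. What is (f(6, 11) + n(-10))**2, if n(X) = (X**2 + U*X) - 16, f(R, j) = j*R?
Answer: 72900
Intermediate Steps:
f(R, j) = R*j
U = -12
n(X) = -16 + X**2 - 12*X (n(X) = (X**2 - 12*X) - 16 = -16 + X**2 - 12*X)
(f(6, 11) + n(-10))**2 = (6*11 + (-16 + (-10)**2 - 12*(-10)))**2 = (66 + (-16 + 100 + 120))**2 = (66 + 204)**2 = 270**2 = 72900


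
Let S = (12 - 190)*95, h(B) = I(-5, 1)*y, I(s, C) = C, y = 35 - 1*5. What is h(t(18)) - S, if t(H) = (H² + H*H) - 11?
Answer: 16940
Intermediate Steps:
y = 30 (y = 35 - 5 = 30)
t(H) = -11 + 2*H² (t(H) = (H² + H²) - 11 = 2*H² - 11 = -11 + 2*H²)
h(B) = 30 (h(B) = 1*30 = 30)
S = -16910 (S = -178*95 = -16910)
h(t(18)) - S = 30 - 1*(-16910) = 30 + 16910 = 16940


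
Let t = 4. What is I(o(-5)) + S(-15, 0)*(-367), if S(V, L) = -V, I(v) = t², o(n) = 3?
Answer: -5489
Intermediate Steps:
I(v) = 16 (I(v) = 4² = 16)
I(o(-5)) + S(-15, 0)*(-367) = 16 - 1*(-15)*(-367) = 16 + 15*(-367) = 16 - 5505 = -5489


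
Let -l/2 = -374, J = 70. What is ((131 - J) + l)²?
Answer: 654481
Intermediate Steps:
l = 748 (l = -2*(-374) = 748)
((131 - J) + l)² = ((131 - 1*70) + 748)² = ((131 - 70) + 748)² = (61 + 748)² = 809² = 654481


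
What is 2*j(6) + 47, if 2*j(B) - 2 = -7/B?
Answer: 287/6 ≈ 47.833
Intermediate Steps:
j(B) = 1 - 7/(2*B) (j(B) = 1 + (-7/B)/2 = 1 - 7/(2*B))
2*j(6) + 47 = 2*((-7/2 + 6)/6) + 47 = 2*((1/6)*(5/2)) + 47 = 2*(5/12) + 47 = 5/6 + 47 = 287/6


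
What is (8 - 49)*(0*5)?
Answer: 0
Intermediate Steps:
(8 - 49)*(0*5) = -41*0 = 0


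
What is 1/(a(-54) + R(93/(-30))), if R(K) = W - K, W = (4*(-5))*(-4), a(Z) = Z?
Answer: 10/291 ≈ 0.034364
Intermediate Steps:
W = 80 (W = -20*(-4) = 80)
R(K) = 80 - K
1/(a(-54) + R(93/(-30))) = 1/(-54 + (80 - 93/(-30))) = 1/(-54 + (80 - 93*(-1)/30)) = 1/(-54 + (80 - 1*(-31/10))) = 1/(-54 + (80 + 31/10)) = 1/(-54 + 831/10) = 1/(291/10) = 10/291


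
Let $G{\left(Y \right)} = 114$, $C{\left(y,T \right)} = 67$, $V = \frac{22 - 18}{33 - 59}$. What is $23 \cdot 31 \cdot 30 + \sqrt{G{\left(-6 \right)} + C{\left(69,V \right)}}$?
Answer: $21390 + \sqrt{181} \approx 21403.0$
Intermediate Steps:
$V = - \frac{2}{13}$ ($V = \frac{4}{-26} = 4 \left(- \frac{1}{26}\right) = - \frac{2}{13} \approx -0.15385$)
$23 \cdot 31 \cdot 30 + \sqrt{G{\left(-6 \right)} + C{\left(69,V \right)}} = 23 \cdot 31 \cdot 30 + \sqrt{114 + 67} = 713 \cdot 30 + \sqrt{181} = 21390 + \sqrt{181}$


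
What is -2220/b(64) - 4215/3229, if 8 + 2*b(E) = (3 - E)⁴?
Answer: -58374522855/44708194757 ≈ -1.3057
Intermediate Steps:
b(E) = -4 + (3 - E)⁴/2
-2220/b(64) - 4215/3229 = -2220/(-4 + (-3 + 64)⁴/2) - 4215/3229 = -2220/(-4 + (½)*61⁴) - 4215*1/3229 = -2220/(-4 + (½)*13845841) - 4215/3229 = -2220/(-4 + 13845841/2) - 4215/3229 = -2220/13845833/2 - 4215/3229 = -2220*2/13845833 - 4215/3229 = -4440/13845833 - 4215/3229 = -58374522855/44708194757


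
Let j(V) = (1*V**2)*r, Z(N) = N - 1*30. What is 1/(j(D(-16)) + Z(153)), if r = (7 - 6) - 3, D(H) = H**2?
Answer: -1/130949 ≈ -7.6366e-6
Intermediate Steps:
r = -2 (r = 1 - 3 = -2)
Z(N) = -30 + N (Z(N) = N - 30 = -30 + N)
j(V) = -2*V**2 (j(V) = (1*V**2)*(-2) = V**2*(-2) = -2*V**2)
1/(j(D(-16)) + Z(153)) = 1/(-2*((-16)**2)**2 + (-30 + 153)) = 1/(-2*256**2 + 123) = 1/(-2*65536 + 123) = 1/(-131072 + 123) = 1/(-130949) = -1/130949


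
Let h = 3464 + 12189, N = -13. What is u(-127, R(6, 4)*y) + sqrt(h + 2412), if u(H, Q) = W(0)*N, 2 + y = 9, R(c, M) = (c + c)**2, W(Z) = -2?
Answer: 26 + sqrt(18065) ≈ 160.41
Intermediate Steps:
R(c, M) = 4*c**2 (R(c, M) = (2*c)**2 = 4*c**2)
y = 7 (y = -2 + 9 = 7)
h = 15653
u(H, Q) = 26 (u(H, Q) = -2*(-13) = 26)
u(-127, R(6, 4)*y) + sqrt(h + 2412) = 26 + sqrt(15653 + 2412) = 26 + sqrt(18065)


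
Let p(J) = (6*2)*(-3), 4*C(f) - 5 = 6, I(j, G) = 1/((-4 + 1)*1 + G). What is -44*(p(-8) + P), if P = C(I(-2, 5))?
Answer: 1463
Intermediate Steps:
I(j, G) = 1/(-3 + G) (I(j, G) = 1/(-3*1 + G) = 1/(-3 + G))
C(f) = 11/4 (C(f) = 5/4 + (1/4)*6 = 5/4 + 3/2 = 11/4)
p(J) = -36 (p(J) = 12*(-3) = -36)
P = 11/4 ≈ 2.7500
-44*(p(-8) + P) = -44*(-36 + 11/4) = -44*(-133/4) = 1463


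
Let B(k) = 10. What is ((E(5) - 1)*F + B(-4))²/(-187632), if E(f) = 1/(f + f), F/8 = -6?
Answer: -17689/1172700 ≈ -0.015084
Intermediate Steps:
F = -48 (F = 8*(-6) = -48)
E(f) = 1/(2*f)
((E(5) - 1)*F + B(-4))²/(-187632) = (((½)/5 - 1)*(-48) + 10)²/(-187632) = (((½)*(⅕) - 1)*(-48) + 10)²*(-1/187632) = ((⅒ - 1)*(-48) + 10)²*(-1/187632) = (-9/10*(-48) + 10)²*(-1/187632) = (216/5 + 10)²*(-1/187632) = (266/5)²*(-1/187632) = (70756/25)*(-1/187632) = -17689/1172700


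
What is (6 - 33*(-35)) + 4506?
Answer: 5667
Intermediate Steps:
(6 - 33*(-35)) + 4506 = (6 + 1155) + 4506 = 1161 + 4506 = 5667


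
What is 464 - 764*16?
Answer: -11760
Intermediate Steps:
464 - 764*16 = 464 - 191*64 = 464 - 12224 = -11760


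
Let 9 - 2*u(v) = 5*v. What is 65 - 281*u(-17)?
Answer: -13142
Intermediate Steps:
u(v) = 9/2 - 5*v/2
65 - 281*u(-17) = 65 - 281*(9/2 - 5/2*(-17)) = 65 - 281*(9/2 + 85/2) = 65 - 281*47 = 65 - 13207 = -13142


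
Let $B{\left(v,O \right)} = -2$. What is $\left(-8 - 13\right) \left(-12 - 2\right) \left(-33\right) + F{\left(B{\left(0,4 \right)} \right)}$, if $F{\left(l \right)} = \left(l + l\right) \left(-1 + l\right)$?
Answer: $-9690$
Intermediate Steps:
$F{\left(l \right)} = 2 l \left(-1 + l\right)$
$\left(-8 - 13\right) \left(-12 - 2\right) \left(-33\right) + F{\left(B{\left(0,4 \right)} \right)} = \left(-8 - 13\right) \left(-12 - 2\right) \left(-33\right) + 2 \left(-2\right) \left(-1 - 2\right) = \left(-21\right) \left(-14\right) \left(-33\right) + 2 \left(-2\right) \left(-3\right) = 294 \left(-33\right) + 12 = -9702 + 12 = -9690$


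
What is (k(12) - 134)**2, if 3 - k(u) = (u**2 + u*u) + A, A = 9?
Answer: 183184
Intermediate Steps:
k(u) = -6 - 2*u**2 (k(u) = 3 - ((u**2 + u*u) + 9) = 3 - ((u**2 + u**2) + 9) = 3 - (2*u**2 + 9) = 3 - (9 + 2*u**2) = 3 + (-9 - 2*u**2) = -6 - 2*u**2)
(k(12) - 134)**2 = ((-6 - 2*12**2) - 134)**2 = ((-6 - 2*144) - 134)**2 = ((-6 - 288) - 134)**2 = (-294 - 134)**2 = (-428)**2 = 183184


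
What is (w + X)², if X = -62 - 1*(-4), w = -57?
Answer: 13225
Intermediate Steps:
X = -58 (X = -62 + 4 = -58)
(w + X)² = (-57 - 58)² = (-115)² = 13225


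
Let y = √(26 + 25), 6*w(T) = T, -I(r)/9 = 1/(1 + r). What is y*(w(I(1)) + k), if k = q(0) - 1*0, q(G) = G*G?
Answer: -3*√51/4 ≈ -5.3561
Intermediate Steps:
q(G) = G²
I(r) = -9/(1 + r)
k = 0 (k = 0² - 1*0 = 0 + 0 = 0)
w(T) = T/6
y = √51 ≈ 7.1414
y*(w(I(1)) + k) = √51*((-9/(1 + 1))/6 + 0) = √51*((-9/2)/6 + 0) = √51*((-9*½)/6 + 0) = √51*((⅙)*(-9/2) + 0) = √51*(-¾ + 0) = √51*(-¾) = -3*√51/4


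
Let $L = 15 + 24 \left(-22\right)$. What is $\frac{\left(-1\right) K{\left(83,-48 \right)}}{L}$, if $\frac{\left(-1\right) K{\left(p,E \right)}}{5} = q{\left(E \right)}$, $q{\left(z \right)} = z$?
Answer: $\frac{80}{171} \approx 0.46784$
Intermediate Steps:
$K{\left(p,E \right)} = - 5 E$
$L = -513$ ($L = 15 - 528 = -513$)
$\frac{\left(-1\right) K{\left(83,-48 \right)}}{L} = \frac{\left(-1\right) \left(\left(-5\right) \left(-48\right)\right)}{-513} = \left(-1\right) 240 \left(- \frac{1}{513}\right) = \left(-240\right) \left(- \frac{1}{513}\right) = \frac{80}{171}$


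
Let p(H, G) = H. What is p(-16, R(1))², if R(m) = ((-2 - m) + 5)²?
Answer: 256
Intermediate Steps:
R(m) = (3 - m)²
p(-16, R(1))² = (-16)² = 256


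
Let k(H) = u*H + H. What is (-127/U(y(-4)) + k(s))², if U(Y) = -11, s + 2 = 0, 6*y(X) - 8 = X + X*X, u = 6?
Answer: 729/121 ≈ 6.0248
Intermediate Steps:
y(X) = 4/3 + X/6 + X²/6 (y(X) = 4/3 + (X + X*X)/6 = 4/3 + (X + X²)/6 = 4/3 + (X/6 + X²/6) = 4/3 + X/6 + X²/6)
s = -2 (s = -2 + 0 = -2)
k(H) = 7*H (k(H) = 6*H + H = 7*H)
(-127/U(y(-4)) + k(s))² = (-127/(-11) + 7*(-2))² = (-127*(-1/11) - 14)² = (127/11 - 14)² = (-27/11)² = 729/121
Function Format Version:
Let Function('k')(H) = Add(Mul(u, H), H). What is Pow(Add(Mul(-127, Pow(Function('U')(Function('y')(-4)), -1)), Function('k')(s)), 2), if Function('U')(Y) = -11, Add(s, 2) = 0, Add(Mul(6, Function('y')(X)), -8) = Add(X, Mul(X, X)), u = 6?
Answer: Rational(729, 121) ≈ 6.0248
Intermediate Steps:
Function('y')(X) = Add(Rational(4, 3), Mul(Rational(1, 6), X), Mul(Rational(1, 6), Pow(X, 2))) (Function('y')(X) = Add(Rational(4, 3), Mul(Rational(1, 6), Add(X, Mul(X, X)))) = Add(Rational(4, 3), Mul(Rational(1, 6), Add(X, Pow(X, 2)))) = Add(Rational(4, 3), Add(Mul(Rational(1, 6), X), Mul(Rational(1, 6), Pow(X, 2)))) = Add(Rational(4, 3), Mul(Rational(1, 6), X), Mul(Rational(1, 6), Pow(X, 2))))
s = -2 (s = Add(-2, 0) = -2)
Function('k')(H) = Mul(7, H) (Function('k')(H) = Add(Mul(6, H), H) = Mul(7, H))
Pow(Add(Mul(-127, Pow(Function('U')(Function('y')(-4)), -1)), Function('k')(s)), 2) = Pow(Add(Mul(-127, Pow(-11, -1)), Mul(7, -2)), 2) = Pow(Add(Mul(-127, Rational(-1, 11)), -14), 2) = Pow(Add(Rational(127, 11), -14), 2) = Pow(Rational(-27, 11), 2) = Rational(729, 121)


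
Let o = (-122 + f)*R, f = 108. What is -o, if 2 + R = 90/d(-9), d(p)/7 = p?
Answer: -48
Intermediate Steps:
d(p) = 7*p
R = -24/7 (R = -2 + 90/((7*(-9))) = -2 + 90/(-63) = -2 + 90*(-1/63) = -2 - 10/7 = -24/7 ≈ -3.4286)
o = 48 (o = (-122 + 108)*(-24/7) = -14*(-24/7) = 48)
-o = -1*48 = -48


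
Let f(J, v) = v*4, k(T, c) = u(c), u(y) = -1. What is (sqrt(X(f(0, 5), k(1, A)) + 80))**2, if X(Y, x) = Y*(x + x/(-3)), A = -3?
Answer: 200/3 ≈ 66.667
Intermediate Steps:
k(T, c) = -1
f(J, v) = 4*v
X(Y, x) = 2*Y*x/3 (X(Y, x) = Y*(x + x*(-1/3)) = Y*(x - x/3) = Y*(2*x/3) = 2*Y*x/3)
(sqrt(X(f(0, 5), k(1, A)) + 80))**2 = (sqrt((2/3)*(4*5)*(-1) + 80))**2 = (sqrt((2/3)*20*(-1) + 80))**2 = (sqrt(-40/3 + 80))**2 = (sqrt(200/3))**2 = (10*sqrt(6)/3)**2 = 200/3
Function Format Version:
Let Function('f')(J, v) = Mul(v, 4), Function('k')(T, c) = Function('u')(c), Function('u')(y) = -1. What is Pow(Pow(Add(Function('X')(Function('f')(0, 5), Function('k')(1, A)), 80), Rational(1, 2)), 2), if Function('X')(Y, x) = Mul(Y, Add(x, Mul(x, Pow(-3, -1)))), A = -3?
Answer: Rational(200, 3) ≈ 66.667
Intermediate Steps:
Function('k')(T, c) = -1
Function('f')(J, v) = Mul(4, v)
Function('X')(Y, x) = Mul(Rational(2, 3), Y, x) (Function('X')(Y, x) = Mul(Y, Add(x, Mul(x, Rational(-1, 3)))) = Mul(Y, Add(x, Mul(Rational(-1, 3), x))) = Mul(Y, Mul(Rational(2, 3), x)) = Mul(Rational(2, 3), Y, x))
Pow(Pow(Add(Function('X')(Function('f')(0, 5), Function('k')(1, A)), 80), Rational(1, 2)), 2) = Pow(Pow(Add(Mul(Rational(2, 3), Mul(4, 5), -1), 80), Rational(1, 2)), 2) = Pow(Pow(Add(Mul(Rational(2, 3), 20, -1), 80), Rational(1, 2)), 2) = Pow(Pow(Add(Rational(-40, 3), 80), Rational(1, 2)), 2) = Pow(Pow(Rational(200, 3), Rational(1, 2)), 2) = Pow(Mul(Rational(10, 3), Pow(6, Rational(1, 2))), 2) = Rational(200, 3)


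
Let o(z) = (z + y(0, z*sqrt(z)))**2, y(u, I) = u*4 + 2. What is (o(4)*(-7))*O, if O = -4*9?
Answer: 9072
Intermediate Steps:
y(u, I) = 2 + 4*u (y(u, I) = 4*u + 2 = 2 + 4*u)
o(z) = (2 + z)**2 (o(z) = (z + (2 + 4*0))**2 = (z + (2 + 0))**2 = (z + 2)**2 = (2 + z)**2)
O = -36
(o(4)*(-7))*O = ((2 + 4)**2*(-7))*(-36) = (6**2*(-7))*(-36) = (36*(-7))*(-36) = -252*(-36) = 9072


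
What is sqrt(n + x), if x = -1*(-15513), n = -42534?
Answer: I*sqrt(27021) ≈ 164.38*I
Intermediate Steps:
x = 15513
sqrt(n + x) = sqrt(-42534 + 15513) = sqrt(-27021) = I*sqrt(27021)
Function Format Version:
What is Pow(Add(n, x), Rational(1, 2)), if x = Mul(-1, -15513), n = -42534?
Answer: Mul(I, Pow(27021, Rational(1, 2))) ≈ Mul(164.38, I)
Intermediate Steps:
x = 15513
Pow(Add(n, x), Rational(1, 2)) = Pow(Add(-42534, 15513), Rational(1, 2)) = Pow(-27021, Rational(1, 2)) = Mul(I, Pow(27021, Rational(1, 2)))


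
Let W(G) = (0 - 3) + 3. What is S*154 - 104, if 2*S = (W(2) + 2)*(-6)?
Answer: -1028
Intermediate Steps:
W(G) = 0 (W(G) = -3 + 3 = 0)
S = -6 (S = ((0 + 2)*(-6))/2 = (2*(-6))/2 = (½)*(-12) = -6)
S*154 - 104 = -6*154 - 104 = -924 - 104 = -1028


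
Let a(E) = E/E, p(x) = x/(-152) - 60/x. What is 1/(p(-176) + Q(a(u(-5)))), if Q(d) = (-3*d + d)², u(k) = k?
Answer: 836/4597 ≈ 0.18186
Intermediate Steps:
p(x) = -60/x - x/152 (p(x) = x*(-1/152) - 60/x = -x/152 - 60/x = -60/x - x/152)
a(E) = 1
Q(d) = 4*d² (Q(d) = (-2*d)² = 4*d²)
1/(p(-176) + Q(a(u(-5)))) = 1/((-60/(-176) - 1/152*(-176)) + 4*1²) = 1/((-60*(-1/176) + 22/19) + 4*1) = 1/((15/44 + 22/19) + 4) = 1/(1253/836 + 4) = 1/(4597/836) = 836/4597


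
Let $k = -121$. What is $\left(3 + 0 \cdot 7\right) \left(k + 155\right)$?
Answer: $102$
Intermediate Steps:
$\left(3 + 0 \cdot 7\right) \left(k + 155\right) = \left(3 + 0 \cdot 7\right) \left(-121 + 155\right) = \left(3 + 0\right) 34 = 3 \cdot 34 = 102$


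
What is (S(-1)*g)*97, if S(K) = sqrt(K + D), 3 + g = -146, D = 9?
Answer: -28906*sqrt(2) ≈ -40879.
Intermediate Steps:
g = -149 (g = -3 - 146 = -149)
S(K) = sqrt(9 + K) (S(K) = sqrt(K + 9) = sqrt(9 + K))
(S(-1)*g)*97 = (sqrt(9 - 1)*(-149))*97 = (sqrt(8)*(-149))*97 = ((2*sqrt(2))*(-149))*97 = -298*sqrt(2)*97 = -28906*sqrt(2)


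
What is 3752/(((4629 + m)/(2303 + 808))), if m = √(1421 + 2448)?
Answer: 13507968222/5355943 - 2918118*√3869/5355943 ≈ 2488.2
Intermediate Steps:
m = √3869 ≈ 62.201
3752/(((4629 + m)/(2303 + 808))) = 3752/(((4629 + √3869)/(2303 + 808))) = 3752/(((4629 + √3869)/3111)) = 3752/(((4629 + √3869)*(1/3111))) = 3752/(1543/1037 + √3869/3111)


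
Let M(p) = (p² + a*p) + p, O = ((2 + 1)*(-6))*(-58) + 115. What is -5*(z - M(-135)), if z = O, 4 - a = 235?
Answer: 240580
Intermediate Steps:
a = -231 (a = 4 - 1*235 = 4 - 235 = -231)
O = 1159 (O = (3*(-6))*(-58) + 115 = -18*(-58) + 115 = 1044 + 115 = 1159)
M(p) = p² - 230*p (M(p) = (p² - 231*p) + p = p² - 230*p)
z = 1159
-5*(z - M(-135)) = -5*(1159 - (-135)*(-230 - 135)) = -5*(1159 - (-135)*(-365)) = -5*(1159 - 1*49275) = -5*(1159 - 49275) = -5*(-48116) = 240580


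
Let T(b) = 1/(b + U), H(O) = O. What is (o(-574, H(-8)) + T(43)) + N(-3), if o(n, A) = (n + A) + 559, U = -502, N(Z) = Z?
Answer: -11935/459 ≈ -26.002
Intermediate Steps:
o(n, A) = 559 + A + n (o(n, A) = (A + n) + 559 = 559 + A + n)
T(b) = 1/(-502 + b) (T(b) = 1/(b - 502) = 1/(-502 + b))
(o(-574, H(-8)) + T(43)) + N(-3) = ((559 - 8 - 574) + 1/(-502 + 43)) - 3 = (-23 + 1/(-459)) - 3 = (-23 - 1/459) - 3 = -10558/459 - 3 = -11935/459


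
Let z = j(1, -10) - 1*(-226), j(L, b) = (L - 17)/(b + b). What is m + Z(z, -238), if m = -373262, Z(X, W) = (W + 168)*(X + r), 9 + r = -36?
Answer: -385988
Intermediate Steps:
r = -45 (r = -9 - 36 = -45)
j(L, b) = (-17 + L)/(2*b) (j(L, b) = (-17 + L)/((2*b)) = (-17 + L)*(1/(2*b)) = (-17 + L)/(2*b))
z = 1134/5 (z = (½)*(-17 + 1)/(-10) - 1*(-226) = (½)*(-⅒)*(-16) + 226 = ⅘ + 226 = 1134/5 ≈ 226.80)
Z(X, W) = (-45 + X)*(168 + W) (Z(X, W) = (W + 168)*(X - 45) = (168 + W)*(-45 + X) = (-45 + X)*(168 + W))
m + Z(z, -238) = -373262 + (-7560 - 45*(-238) + 168*(1134/5) - 238*1134/5) = -373262 + (-7560 + 10710 + 190512/5 - 269892/5) = -373262 - 12726 = -385988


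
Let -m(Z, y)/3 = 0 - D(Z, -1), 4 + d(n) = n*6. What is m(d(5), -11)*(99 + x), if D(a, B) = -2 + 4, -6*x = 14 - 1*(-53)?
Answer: 527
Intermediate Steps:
x = -67/6 (x = -(14 - 1*(-53))/6 = -(14 + 53)/6 = -⅙*67 = -67/6 ≈ -11.167)
D(a, B) = 2
d(n) = -4 + 6*n (d(n) = -4 + n*6 = -4 + 6*n)
m(Z, y) = 6 (m(Z, y) = -3*(0 - 1*2) = -3*(0 - 2) = -3*(-2) = 6)
m(d(5), -11)*(99 + x) = 6*(99 - 67/6) = 6*(527/6) = 527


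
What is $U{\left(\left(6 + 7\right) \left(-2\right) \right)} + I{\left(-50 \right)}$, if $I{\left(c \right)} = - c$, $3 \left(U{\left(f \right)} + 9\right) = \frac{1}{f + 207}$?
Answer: $\frac{22264}{543} \approx 41.002$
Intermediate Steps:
$U{\left(f \right)} = -9 + \frac{1}{3 \left(207 + f\right)}$ ($U{\left(f \right)} = -9 + \frac{1}{3 \left(f + 207\right)} = -9 + \frac{1}{3 \left(207 + f\right)}$)
$U{\left(\left(6 + 7\right) \left(-2\right) \right)} + I{\left(-50 \right)} = \frac{-5588 - 27 \left(6 + 7\right) \left(-2\right)}{3 \left(207 + \left(6 + 7\right) \left(-2\right)\right)} - -50 = \frac{-5588 - 27 \cdot 13 \left(-2\right)}{3 \left(207 + 13 \left(-2\right)\right)} + 50 = \frac{-5588 - -702}{3 \left(207 - 26\right)} + 50 = \frac{-5588 + 702}{3 \cdot 181} + 50 = \frac{1}{3} \cdot \frac{1}{181} \left(-4886\right) + 50 = - \frac{4886}{543} + 50 = \frac{22264}{543}$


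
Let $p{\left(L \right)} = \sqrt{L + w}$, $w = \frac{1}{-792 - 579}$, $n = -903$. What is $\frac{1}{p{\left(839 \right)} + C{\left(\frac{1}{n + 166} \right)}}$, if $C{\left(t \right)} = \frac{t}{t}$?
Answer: $- \frac{1371}{1148897} + \frac{2 \sqrt{394254357}}{1148897} \approx 0.033372$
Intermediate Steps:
$w = - \frac{1}{1371}$ ($w = \frac{1}{-1371} = - \frac{1}{1371} \approx -0.00072939$)
$C{\left(t \right)} = 1$
$p{\left(L \right)} = \sqrt{- \frac{1}{1371} + L}$ ($p{\left(L \right)} = \sqrt{L - \frac{1}{1371}} = \sqrt{- \frac{1}{1371} + L}$)
$\frac{1}{p{\left(839 \right)} + C{\left(\frac{1}{n + 166} \right)}} = \frac{1}{\frac{\sqrt{-1371 + 1879641 \cdot 839}}{1371} + 1} = \frac{1}{\frac{\sqrt{-1371 + 1577018799}}{1371} + 1} = \frac{1}{\frac{\sqrt{1577017428}}{1371} + 1} = \frac{1}{\frac{2 \sqrt{394254357}}{1371} + 1} = \frac{1}{1 + \frac{2 \sqrt{394254357}}{1371}}$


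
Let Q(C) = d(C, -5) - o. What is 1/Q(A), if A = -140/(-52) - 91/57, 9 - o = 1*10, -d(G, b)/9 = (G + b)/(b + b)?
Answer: -2470/6209 ≈ -0.39781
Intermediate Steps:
d(G, b) = -9*(G + b)/(2*b) (d(G, b) = -9*(G + b)/(b + b) = -9*(G + b)/(2*b))
o = -1 (o = 9 - 10 = -1)
A = 812/741 (A = -140*(-1/52) - 91*1/57 = 35/13 - 91/57 = 812/741 ≈ 1.0958)
Q(C) = -7/2 + 9*C/10 (Q(C) = (9/2)*(-C - 1*(-5))/(-5) - 1*(-1) = (9/2)*(-⅕)*(-C + 5) + 1 = (9/2)*(-⅕)*(5 - C) + 1 = (-9/2 + 9*C/10) + 1 = -7/2 + 9*C/10)
1/Q(A) = 1/(-7/2 + (9/10)*(812/741)) = 1/(-7/2 + 1218/1235) = 1/(-6209/2470) = -2470/6209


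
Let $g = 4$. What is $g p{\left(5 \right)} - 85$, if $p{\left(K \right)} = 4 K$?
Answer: $-5$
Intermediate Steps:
$g p{\left(5 \right)} - 85 = 4 \cdot 4 \cdot 5 - 85 = 4 \cdot 20 - 85 = 80 - 85 = -5$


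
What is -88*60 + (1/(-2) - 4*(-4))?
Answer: -10529/2 ≈ -5264.5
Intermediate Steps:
-88*60 + (1/(-2) - 4*(-4)) = -5280 + (-½ + 16) = -5280 + 31/2 = -10529/2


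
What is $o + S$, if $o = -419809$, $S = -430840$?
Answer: $-850649$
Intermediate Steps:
$o + S = -419809 - 430840 = -850649$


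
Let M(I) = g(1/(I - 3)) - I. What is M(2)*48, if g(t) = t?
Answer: -144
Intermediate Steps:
M(I) = 1/(-3 + I) - I (M(I) = 1/(I - 3) - I = 1/(-3 + I) - I)
M(2)*48 = ((1 - 1*2*(-3 + 2))/(-3 + 2))*48 = ((1 - 1*2*(-1))/(-1))*48 = -(1 + 2)*48 = -1*3*48 = -3*48 = -144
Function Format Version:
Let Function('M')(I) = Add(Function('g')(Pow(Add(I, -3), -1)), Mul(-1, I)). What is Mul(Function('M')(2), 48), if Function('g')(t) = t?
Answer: -144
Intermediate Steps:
Function('M')(I) = Add(Pow(Add(-3, I), -1), Mul(-1, I)) (Function('M')(I) = Add(Pow(Add(I, -3), -1), Mul(-1, I)) = Add(Pow(Add(-3, I), -1), Mul(-1, I)))
Mul(Function('M')(2), 48) = Mul(Mul(Pow(Add(-3, 2), -1), Add(1, Mul(-1, 2, Add(-3, 2)))), 48) = Mul(Mul(Pow(-1, -1), Add(1, Mul(-1, 2, -1))), 48) = Mul(Mul(-1, Add(1, 2)), 48) = Mul(Mul(-1, 3), 48) = Mul(-3, 48) = -144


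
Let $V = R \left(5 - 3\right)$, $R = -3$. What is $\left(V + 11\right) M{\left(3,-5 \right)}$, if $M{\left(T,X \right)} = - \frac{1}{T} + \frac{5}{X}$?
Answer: $- \frac{20}{3} \approx -6.6667$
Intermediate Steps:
$V = -6$ ($V = - 3 \left(5 - 3\right) = \left(-3\right) 2 = -6$)
$\left(V + 11\right) M{\left(3,-5 \right)} = \left(-6 + 11\right) \left(- \frac{1}{3} + \frac{5}{-5}\right) = 5 \left(\left(-1\right) \frac{1}{3} + 5 \left(- \frac{1}{5}\right)\right) = 5 \left(- \frac{1}{3} - 1\right) = 5 \left(- \frac{4}{3}\right) = - \frac{20}{3}$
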